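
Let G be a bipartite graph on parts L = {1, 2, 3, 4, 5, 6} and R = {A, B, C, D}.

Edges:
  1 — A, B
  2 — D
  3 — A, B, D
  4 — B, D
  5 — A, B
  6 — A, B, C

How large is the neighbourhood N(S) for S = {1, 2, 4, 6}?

The union of neighbours of {1, 2, 4, 6} is {A, B, C, D}, which has 4 elements.
Since |N(S)| = 4 ≥ |S| = 4, Hall's condition holds for this subset.

4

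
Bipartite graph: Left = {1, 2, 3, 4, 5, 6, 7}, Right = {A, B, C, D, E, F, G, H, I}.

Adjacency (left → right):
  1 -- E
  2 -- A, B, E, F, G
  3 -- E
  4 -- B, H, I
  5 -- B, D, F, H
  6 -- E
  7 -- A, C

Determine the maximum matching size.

A valid assignment of size 5: 1–E, 2–G, 4–H, 5–B, 7–C.
The set {1, 3, 6} has only 1 neighbour ({E}), so by Hall's theorem at most 5 of the 7 left vertices can be matched.

5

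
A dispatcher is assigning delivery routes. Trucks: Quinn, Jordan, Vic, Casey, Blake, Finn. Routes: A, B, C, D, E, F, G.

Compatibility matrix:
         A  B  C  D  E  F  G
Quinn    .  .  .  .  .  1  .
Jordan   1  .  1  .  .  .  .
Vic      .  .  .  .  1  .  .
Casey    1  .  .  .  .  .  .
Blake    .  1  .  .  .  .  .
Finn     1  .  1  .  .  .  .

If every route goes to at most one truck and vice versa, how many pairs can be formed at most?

One maximum matching: Quinn–F, Jordan–C, Vic–E, Casey–A, Blake–B.
The set {Jordan, Casey, Finn} has only 2 neighbours ({A, C}), so by Hall's theorem at most 5 of the 6 trucks can be matched.

5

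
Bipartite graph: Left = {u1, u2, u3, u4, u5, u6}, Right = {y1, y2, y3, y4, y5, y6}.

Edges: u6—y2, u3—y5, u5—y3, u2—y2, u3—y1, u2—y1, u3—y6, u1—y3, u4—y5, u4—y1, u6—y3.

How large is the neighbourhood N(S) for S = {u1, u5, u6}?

2

The union of neighbours of {u1, u5, u6} is {y2, y3}, which has 2 elements.
Since |N(S)| = 2 < |S| = 3, Hall's condition fails for this subset.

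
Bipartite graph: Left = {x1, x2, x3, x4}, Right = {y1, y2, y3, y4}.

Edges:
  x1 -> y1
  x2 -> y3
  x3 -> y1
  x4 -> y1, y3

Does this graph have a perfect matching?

No

The set {x1, x2, x3, x4} has only 2 neighbours ({y1, y3}), so by Hall's theorem at most 2 of the 4 left vertices can be matched.
Hence no matching covers every left vertex.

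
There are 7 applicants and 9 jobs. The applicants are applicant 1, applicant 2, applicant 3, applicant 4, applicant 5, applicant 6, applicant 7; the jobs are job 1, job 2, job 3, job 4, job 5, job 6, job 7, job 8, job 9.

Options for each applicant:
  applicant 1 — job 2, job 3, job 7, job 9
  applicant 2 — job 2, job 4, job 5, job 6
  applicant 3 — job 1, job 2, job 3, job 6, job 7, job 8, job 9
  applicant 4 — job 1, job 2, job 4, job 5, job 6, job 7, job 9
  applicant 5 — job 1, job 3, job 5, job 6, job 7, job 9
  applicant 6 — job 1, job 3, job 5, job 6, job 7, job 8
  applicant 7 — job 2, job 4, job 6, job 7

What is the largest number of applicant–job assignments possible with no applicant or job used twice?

One maximum matching: applicant 1-job 3, applicant 2-job 6, applicant 3-job 1, applicant 4-job 9, applicant 5-job 7, applicant 6-job 5, applicant 7-job 2.
All 7 applicants are matched, so no larger matching exists.

7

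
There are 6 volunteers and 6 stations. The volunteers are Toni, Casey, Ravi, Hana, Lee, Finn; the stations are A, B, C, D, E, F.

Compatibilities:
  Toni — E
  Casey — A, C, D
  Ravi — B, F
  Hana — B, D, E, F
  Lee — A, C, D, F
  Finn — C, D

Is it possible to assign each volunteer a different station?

For example, pair Toni–E, Casey–D, Ravi–F, Hana–B, Lee–A, Finn–C.
All 6 volunteers are covered.

Yes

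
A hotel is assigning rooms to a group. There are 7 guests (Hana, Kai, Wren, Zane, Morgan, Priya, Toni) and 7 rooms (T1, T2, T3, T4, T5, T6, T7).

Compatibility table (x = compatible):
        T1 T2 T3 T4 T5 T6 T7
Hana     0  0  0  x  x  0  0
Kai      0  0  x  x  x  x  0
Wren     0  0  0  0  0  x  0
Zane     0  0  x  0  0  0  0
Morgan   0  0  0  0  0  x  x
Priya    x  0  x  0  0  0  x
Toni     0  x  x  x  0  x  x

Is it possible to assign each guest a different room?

Yes

For example, pair Hana–T4, Kai–T5, Wren–T6, Zane–T3, Morgan–T7, Priya–T1, Toni–T2.
All 7 guests are covered.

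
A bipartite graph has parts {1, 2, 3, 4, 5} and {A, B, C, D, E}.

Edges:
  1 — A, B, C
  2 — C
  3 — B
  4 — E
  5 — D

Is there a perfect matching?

Yes

One maximum matching: 1–A, 2–C, 3–B, 4–E, 5–D.
Every left vertex is matched, so this is a perfect matching.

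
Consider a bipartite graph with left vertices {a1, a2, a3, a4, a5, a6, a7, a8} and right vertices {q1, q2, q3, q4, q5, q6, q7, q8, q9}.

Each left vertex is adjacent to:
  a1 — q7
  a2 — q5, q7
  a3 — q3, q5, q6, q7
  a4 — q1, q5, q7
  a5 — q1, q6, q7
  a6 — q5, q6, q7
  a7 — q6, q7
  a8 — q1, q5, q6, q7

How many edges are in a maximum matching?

5

A valid assignment of size 5: a1→q7, a2→q5, a3→q3, a4→q1, a5→q6.
The set {a1, a2, a4, a5, a6, a7, a8} has only 4 neighbours ({q1, q5, q6, q7}), so by Hall's theorem at most 5 of the 8 left vertices can be matched.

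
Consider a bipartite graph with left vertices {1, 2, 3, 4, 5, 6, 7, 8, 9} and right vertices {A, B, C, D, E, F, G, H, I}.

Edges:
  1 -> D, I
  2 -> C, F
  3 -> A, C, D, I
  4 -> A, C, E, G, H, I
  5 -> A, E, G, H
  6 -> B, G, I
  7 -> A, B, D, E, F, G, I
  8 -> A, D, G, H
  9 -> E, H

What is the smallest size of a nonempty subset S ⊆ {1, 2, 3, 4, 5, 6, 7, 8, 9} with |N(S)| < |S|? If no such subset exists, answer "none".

none

A matching saturating every left vertex exists, for instance 1→I, 2→F, 3→C, 4→G, 5→H, 6→B, 7→A, 8→D, 9→E.
By Hall's marriage theorem, this means |N(S)| ≥ |S| for every subset S, so no violating subset exists.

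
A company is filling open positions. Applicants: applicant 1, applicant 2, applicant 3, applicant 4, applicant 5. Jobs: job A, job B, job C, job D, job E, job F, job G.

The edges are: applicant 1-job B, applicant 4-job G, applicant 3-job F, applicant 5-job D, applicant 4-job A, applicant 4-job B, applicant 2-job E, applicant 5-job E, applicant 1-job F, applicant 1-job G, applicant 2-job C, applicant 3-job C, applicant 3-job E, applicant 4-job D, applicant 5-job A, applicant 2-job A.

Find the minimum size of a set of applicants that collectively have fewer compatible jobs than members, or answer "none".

none

A matching saturating every applicant exists, for instance applicant 1→job F, applicant 2→job C, applicant 3→job E, applicant 4→job G, applicant 5→job A.
By Hall's marriage theorem, this means |N(S)| ≥ |S| for every subset S, so no violating subset exists.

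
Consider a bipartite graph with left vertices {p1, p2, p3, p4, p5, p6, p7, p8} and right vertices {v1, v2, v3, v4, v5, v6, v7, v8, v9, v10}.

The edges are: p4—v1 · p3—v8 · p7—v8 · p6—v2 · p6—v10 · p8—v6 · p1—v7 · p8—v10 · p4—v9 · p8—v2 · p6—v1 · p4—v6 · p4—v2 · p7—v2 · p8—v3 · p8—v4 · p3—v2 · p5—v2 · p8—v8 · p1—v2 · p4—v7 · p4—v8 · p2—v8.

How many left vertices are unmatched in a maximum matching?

For example, pair p1-v7, p2-v8, p3-v2, p4-v6, p6-v1, p8-v10.
The set {p2, p3, p5, p7} has only 2 neighbours ({v2, v8}), so by Hall's theorem at most 6 of the 8 left vertices can be matched.
That matches 6 of the 8, leaving 2 unmatched; no matching can do better.

2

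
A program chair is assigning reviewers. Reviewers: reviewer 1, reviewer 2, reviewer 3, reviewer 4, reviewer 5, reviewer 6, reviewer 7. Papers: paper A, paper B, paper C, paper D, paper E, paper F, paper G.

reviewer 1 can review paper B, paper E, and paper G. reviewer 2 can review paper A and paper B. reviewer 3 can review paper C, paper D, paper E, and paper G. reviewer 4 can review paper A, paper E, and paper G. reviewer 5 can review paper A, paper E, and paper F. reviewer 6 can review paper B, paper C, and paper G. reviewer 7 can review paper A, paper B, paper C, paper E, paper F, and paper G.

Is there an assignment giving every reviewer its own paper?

Yes

One maximum matching: reviewer 1→paper G, reviewer 2→paper A, reviewer 3→paper D, reviewer 4→paper E, reviewer 5→paper F, reviewer 6→paper C, reviewer 7→paper B.
Every reviewer is matched, so this is a perfect matching.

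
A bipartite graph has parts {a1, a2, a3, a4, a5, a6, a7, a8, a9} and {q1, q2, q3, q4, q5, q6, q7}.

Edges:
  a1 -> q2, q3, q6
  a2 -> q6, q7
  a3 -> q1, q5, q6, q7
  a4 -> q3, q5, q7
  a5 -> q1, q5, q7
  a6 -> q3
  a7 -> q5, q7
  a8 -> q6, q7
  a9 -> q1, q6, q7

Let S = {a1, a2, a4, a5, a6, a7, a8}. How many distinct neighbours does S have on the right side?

6

The union of neighbours of {a1, a2, a4, a5, a6, a7, a8} is {q1, q2, q3, q5, q6, q7}, which has 6 elements.
Since |N(S)| = 6 < |S| = 7, Hall's condition fails for this subset.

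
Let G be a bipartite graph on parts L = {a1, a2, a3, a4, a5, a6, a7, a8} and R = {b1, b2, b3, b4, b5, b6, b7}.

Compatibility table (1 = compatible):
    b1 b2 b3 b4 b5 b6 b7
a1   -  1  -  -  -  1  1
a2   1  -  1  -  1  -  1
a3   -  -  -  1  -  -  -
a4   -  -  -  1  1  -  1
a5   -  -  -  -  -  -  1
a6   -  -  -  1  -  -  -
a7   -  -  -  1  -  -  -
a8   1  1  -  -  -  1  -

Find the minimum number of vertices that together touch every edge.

6

{a1, a2, a4, a5, a8, b4} is a vertex cover of size 6: every edge has an endpoint in this set.
No smaller cover exists because a1–b2, a2–b3, a3–b4, a4–b5, a5–b7, a8–b6 is a matching of size 6, and a cover must include an endpoint of each of these disjoint edges (König's theorem).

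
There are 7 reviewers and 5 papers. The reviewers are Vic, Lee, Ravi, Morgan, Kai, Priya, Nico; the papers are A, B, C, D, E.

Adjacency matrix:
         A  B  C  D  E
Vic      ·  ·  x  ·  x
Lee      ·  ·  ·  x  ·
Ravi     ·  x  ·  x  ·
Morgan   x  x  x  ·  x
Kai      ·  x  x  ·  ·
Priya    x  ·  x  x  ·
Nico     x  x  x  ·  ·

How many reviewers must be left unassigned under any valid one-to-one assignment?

2

For example, pair Vic–E, Lee–D, Ravi–B, Morgan–A, Kai–C.
The set {Vic, Lee, Ravi, Morgan, Kai, Priya, Nico} has only 5 neighbours ({A, B, C, D, E}), so by Hall's theorem at most 5 of the 7 reviewers can be matched.
That matches 5 of the 7, leaving 2 unmatched; no matching can do better.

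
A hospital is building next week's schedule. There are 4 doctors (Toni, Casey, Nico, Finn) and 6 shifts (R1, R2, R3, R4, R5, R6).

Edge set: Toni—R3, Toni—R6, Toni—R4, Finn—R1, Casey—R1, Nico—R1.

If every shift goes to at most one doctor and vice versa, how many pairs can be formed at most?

One maximum matching: Toni→R4, Casey→R1.
The set {Casey, Nico, Finn} has only 1 neighbour ({R1}), so by Hall's theorem at most 2 of the 4 doctors can be matched.

2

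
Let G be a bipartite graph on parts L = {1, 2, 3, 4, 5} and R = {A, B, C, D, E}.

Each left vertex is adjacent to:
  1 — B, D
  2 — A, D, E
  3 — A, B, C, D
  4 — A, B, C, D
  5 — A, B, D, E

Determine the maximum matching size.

A valid assignment of size 5: 1–D, 2–E, 3–A, 4–C, 5–B.
This saturates every left vertex, so 5 is the maximum.

5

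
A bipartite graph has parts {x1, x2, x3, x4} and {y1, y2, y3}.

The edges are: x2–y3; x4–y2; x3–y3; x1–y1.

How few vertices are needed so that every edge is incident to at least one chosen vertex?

{x1, x4, y3} is a vertex cover of size 3: every edge has an endpoint in this set.
No smaller cover exists because x1–y1, x2–y3, x4–y2 is a matching of size 3, and a cover must include an endpoint of each of these disjoint edges (König's theorem).

3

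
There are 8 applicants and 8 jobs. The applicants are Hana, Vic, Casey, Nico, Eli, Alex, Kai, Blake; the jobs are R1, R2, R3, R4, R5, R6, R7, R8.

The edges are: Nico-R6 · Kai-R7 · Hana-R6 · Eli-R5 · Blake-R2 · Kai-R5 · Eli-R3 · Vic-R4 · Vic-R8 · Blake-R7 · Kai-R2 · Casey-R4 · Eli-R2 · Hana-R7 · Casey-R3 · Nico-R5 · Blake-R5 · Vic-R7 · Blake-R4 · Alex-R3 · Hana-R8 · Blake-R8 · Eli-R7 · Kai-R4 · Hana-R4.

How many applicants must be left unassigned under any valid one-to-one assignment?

A valid assignment of size 7: Hana-R6, Vic-R8, Casey-R4, Nico-R5, Eli-R2, Alex-R3, Kai-R7.
The set {Hana, Vic, Casey, Nico, Eli, Alex, Kai, Blake} has only 7 neighbours ({R2, R3, R4, R5, R6, R7, R8}), so by Hall's theorem at most 7 of the 8 applicants can be matched.
That matches 7 of the 8, leaving 1 unmatched; no matching can do better.

1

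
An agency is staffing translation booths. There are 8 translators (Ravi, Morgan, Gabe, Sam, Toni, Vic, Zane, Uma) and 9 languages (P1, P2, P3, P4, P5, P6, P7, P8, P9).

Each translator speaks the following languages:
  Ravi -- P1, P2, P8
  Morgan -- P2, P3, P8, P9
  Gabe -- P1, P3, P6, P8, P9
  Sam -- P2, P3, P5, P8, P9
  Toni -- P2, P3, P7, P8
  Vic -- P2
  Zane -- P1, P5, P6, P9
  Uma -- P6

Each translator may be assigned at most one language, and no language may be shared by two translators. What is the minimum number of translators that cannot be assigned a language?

0

One maximum matching: Ravi-P8, Morgan-P9, Gabe-P3, Sam-P5, Toni-P7, Vic-P2, Zane-P1, Uma-P6.
This saturates every translator, so 8 is the maximum.
That matches 8 of the 8, leaving 0 unmatched; no matching can do better.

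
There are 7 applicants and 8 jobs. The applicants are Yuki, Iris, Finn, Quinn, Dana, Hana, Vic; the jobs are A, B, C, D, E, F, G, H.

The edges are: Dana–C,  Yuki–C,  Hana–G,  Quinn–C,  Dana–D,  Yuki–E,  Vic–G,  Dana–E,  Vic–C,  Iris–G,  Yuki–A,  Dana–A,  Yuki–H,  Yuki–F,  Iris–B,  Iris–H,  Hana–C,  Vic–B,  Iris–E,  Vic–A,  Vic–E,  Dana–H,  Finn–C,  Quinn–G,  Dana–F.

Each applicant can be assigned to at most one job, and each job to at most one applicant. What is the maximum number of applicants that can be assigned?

For example, pair Yuki-H, Iris-B, Finn-C, Quinn-G, Dana-E, Vic-A.
The set {Finn, Quinn, Hana} has only 2 neighbours ({C, G}), so by Hall's theorem at most 6 of the 7 applicants can be matched.

6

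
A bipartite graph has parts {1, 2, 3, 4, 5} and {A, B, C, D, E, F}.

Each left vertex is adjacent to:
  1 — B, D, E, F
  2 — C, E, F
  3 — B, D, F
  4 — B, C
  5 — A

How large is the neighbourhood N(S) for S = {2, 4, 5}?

The union of neighbours of {2, 4, 5} is {A, B, C, E, F}, which has 5 elements.
Since |N(S)| = 5 ≥ |S| = 3, Hall's condition holds for this subset.

5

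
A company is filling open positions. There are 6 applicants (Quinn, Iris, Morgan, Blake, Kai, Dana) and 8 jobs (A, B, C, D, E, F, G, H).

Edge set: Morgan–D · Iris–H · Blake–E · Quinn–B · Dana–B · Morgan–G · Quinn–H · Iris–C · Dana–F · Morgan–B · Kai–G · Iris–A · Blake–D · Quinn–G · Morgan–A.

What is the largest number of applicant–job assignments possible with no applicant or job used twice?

6

For example, pair Quinn–H, Iris–C, Morgan–D, Blake–E, Kai–G, Dana–B.
All 6 applicants are matched, so no larger matching exists.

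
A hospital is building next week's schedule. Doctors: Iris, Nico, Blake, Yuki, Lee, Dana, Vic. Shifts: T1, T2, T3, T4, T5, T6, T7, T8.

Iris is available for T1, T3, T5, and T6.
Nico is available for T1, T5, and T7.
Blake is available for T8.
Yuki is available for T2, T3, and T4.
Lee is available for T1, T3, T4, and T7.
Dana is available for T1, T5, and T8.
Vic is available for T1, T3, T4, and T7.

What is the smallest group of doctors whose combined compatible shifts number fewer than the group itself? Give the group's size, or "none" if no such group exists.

none

A matching saturating every doctor exists, for instance Iris→T6, Nico→T5, Blake→T8, Yuki→T2, Lee→T7, Dana→T1, Vic→T4.
By Hall's marriage theorem, this means |N(S)| ≥ |S| for every subset S, so no violating subset exists.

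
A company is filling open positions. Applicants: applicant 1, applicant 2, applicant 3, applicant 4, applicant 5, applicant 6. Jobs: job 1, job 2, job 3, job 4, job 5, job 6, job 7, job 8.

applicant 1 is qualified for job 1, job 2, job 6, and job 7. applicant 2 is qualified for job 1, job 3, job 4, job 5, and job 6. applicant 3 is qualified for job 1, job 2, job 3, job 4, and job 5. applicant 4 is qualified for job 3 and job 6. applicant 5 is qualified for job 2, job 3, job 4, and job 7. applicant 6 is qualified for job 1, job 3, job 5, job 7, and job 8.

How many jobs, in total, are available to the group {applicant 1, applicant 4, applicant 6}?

The union of neighbours of {applicant 1, applicant 4, applicant 6} is {job 1, job 2, job 3, job 5, job 6, job 7, job 8}, which has 7 elements.
Since |N(S)| = 7 ≥ |S| = 3, Hall's condition holds for this subset.

7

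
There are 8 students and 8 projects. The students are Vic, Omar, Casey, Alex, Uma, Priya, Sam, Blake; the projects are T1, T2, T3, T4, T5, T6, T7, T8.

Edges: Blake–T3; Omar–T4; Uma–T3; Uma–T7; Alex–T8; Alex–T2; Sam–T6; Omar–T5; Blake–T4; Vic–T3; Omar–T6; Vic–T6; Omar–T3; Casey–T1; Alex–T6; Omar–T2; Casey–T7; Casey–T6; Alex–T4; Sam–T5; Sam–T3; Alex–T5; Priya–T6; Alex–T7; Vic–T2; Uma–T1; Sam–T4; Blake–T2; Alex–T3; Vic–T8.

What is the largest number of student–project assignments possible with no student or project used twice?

For example, pair Vic→T2, Omar→T5, Casey→T1, Alex→T8, Uma→T7, Priya→T6, Sam→T3, Blake→T4.
This saturates every student, so 8 is the maximum.

8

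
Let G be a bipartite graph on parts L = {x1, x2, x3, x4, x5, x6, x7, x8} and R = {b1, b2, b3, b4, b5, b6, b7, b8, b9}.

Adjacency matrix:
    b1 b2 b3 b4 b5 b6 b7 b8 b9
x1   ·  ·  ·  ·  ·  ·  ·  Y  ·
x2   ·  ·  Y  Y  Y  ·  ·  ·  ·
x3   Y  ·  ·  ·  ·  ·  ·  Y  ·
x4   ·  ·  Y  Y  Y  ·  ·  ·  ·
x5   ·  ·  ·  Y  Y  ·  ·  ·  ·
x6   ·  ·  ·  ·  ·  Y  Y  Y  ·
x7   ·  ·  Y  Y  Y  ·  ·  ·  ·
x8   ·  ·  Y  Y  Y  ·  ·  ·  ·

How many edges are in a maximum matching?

6

A valid assignment of size 6: x1→b8, x2→b4, x3→b1, x4→b3, x5→b5, x6→b6.
The set {x2, x4, x5, x7, x8} has only 3 neighbours ({b3, b4, b5}), so by Hall's theorem at most 6 of the 8 left vertices can be matched.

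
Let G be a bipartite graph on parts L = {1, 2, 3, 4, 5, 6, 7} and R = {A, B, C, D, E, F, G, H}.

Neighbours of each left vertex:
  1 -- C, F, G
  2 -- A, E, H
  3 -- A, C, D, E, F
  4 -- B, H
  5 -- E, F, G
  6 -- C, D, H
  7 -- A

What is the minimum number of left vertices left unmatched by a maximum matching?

0

One maximum matching: 1–F, 2–H, 3–E, 4–B, 5–G, 6–C, 7–A.
All 7 left vertices are matched, so no larger matching exists.
That matches 7 of the 7, leaving 0 unmatched; no matching can do better.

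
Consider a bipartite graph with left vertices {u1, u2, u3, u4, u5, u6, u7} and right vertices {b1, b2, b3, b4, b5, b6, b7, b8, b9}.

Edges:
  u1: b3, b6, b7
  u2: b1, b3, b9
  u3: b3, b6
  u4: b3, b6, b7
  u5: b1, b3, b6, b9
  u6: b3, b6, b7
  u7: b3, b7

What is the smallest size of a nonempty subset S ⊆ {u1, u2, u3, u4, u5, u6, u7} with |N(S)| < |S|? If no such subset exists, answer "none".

Take S = {u1, u3, u4, u6}. Its neighbourhood is {b3, b6, b7}, so |N(S)| = 3 < |S| = 4.
Every subset of size less than 4 has at least as many neighbours as members, so 4 is the minimum.

4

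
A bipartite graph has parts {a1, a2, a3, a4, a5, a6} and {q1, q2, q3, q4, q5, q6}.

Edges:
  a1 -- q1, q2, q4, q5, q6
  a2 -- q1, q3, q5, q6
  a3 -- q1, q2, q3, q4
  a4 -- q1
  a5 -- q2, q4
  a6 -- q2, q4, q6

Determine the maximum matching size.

6

One maximum matching: a1-q4, a2-q5, a3-q3, a4-q1, a5-q2, a6-q6.
This saturates every left vertex, so 6 is the maximum.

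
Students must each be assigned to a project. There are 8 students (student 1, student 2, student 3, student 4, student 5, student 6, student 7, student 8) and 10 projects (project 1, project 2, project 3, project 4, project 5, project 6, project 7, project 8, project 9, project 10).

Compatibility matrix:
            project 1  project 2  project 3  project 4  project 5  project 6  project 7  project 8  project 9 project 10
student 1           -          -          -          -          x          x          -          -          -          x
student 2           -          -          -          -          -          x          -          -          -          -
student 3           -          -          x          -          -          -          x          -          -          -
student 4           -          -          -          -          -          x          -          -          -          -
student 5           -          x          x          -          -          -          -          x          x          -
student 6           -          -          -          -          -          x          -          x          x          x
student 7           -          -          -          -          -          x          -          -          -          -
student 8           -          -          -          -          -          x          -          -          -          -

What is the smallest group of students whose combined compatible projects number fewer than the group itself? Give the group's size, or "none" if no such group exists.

2

Take S = {student 2, student 4}. Its neighbourhood is {project 6}, so |N(S)| = 1 < |S| = 2.
No single vertex violates Hall's condition since each has at least one neighbour, so 2 is the minimum.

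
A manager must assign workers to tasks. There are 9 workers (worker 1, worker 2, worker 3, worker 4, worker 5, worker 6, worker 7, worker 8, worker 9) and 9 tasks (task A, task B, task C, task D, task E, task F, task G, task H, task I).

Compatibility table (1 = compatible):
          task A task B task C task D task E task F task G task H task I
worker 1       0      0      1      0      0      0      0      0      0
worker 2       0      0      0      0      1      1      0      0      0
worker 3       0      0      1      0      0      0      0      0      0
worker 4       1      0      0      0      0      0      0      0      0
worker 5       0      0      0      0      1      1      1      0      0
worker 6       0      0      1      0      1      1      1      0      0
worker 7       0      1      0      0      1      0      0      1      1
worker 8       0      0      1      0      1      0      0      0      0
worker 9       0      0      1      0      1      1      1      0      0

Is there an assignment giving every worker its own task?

No

The set {worker 1, worker 2, worker 3, worker 5, worker 6, worker 8, worker 9} has only 4 neighbours ({task C, task E, task F, task G}), so by Hall's theorem at most 6 of the 9 workers can be matched.
Hence no matching covers every worker.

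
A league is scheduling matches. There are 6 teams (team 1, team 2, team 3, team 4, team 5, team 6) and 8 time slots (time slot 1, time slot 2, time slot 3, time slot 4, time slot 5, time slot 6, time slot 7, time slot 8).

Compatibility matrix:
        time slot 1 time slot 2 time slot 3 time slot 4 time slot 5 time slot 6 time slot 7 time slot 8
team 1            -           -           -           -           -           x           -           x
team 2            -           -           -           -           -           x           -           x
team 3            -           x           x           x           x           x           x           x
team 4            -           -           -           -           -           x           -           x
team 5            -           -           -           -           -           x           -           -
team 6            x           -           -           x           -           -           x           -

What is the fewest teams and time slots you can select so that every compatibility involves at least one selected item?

The 4 edges team 1–time slot 6, team 2–time slot 8, team 3–time slot 5, team 6–time slot 4 form a matching, so any vertex cover needs at least 4 vertices (one per matched edge).
Conversely {team 3, team 6, time slot 6, time slot 8} meets every edge and has exactly 4 vertices, so 4 is optimal.

4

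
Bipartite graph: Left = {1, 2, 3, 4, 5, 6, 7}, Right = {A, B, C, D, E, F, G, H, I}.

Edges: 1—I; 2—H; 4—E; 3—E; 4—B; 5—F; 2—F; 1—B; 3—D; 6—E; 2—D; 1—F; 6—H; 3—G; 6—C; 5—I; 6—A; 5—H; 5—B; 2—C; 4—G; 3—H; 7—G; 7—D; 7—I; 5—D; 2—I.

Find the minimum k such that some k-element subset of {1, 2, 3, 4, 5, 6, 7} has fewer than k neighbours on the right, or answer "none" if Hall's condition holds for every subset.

A matching saturating every left vertex exists, for instance 1→F, 2→H, 3→E, 4→B, 5→D, 6→C, 7→G.
By Hall's marriage theorem, this means |N(S)| ≥ |S| for every subset S, so no violating subset exists.

none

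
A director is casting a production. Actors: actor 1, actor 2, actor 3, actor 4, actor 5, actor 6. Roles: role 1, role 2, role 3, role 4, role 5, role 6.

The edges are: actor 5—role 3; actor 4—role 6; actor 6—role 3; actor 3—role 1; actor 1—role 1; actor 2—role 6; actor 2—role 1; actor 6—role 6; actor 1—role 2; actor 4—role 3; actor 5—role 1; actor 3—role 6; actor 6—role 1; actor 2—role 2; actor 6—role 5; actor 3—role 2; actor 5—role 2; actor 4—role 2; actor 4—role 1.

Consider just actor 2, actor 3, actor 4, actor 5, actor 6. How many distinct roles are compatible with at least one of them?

The union of neighbours of {actor 2, actor 3, actor 4, actor 5, actor 6} is {role 1, role 2, role 3, role 5, role 6}, which has 5 elements.
Since |N(S)| = 5 ≥ |S| = 5, Hall's condition holds for this subset.

5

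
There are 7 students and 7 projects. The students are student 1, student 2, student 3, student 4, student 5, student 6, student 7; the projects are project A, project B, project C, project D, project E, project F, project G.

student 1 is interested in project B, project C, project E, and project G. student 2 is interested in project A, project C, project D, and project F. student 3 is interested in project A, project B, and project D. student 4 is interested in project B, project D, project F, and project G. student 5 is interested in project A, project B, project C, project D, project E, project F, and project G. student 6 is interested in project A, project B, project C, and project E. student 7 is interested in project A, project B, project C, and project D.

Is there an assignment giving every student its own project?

One maximum matching: student 1–project E, student 2–project F, student 3–project D, student 4–project G, student 5–project B, student 6–project A, student 7–project C.
Every student is matched, so this is a perfect matching.

Yes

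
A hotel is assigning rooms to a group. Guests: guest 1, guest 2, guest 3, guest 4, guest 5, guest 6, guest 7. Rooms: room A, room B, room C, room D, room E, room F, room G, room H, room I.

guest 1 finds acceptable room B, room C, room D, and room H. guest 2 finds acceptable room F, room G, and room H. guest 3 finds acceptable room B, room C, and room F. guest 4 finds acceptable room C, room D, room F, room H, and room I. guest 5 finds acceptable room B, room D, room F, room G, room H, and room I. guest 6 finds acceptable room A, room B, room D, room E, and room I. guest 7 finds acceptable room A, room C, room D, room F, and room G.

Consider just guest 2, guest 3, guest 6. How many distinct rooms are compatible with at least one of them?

9

The union of neighbours of {guest 2, guest 3, guest 6} is {room A, room B, room C, room D, room E, room F, room G, room H, room I}, which has 9 elements.
Since |N(S)| = 9 ≥ |S| = 3, Hall's condition holds for this subset.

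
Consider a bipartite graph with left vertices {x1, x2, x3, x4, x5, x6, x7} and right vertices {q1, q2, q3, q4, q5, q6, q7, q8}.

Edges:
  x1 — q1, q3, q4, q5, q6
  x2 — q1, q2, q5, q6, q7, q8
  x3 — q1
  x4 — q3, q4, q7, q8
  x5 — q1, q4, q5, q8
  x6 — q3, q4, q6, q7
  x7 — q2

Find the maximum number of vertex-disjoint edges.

7

One maximum matching: x1-q4, x2-q7, x3-q1, x4-q8, x5-q5, x6-q6, x7-q2.
All 7 left vertices are matched, so no larger matching exists.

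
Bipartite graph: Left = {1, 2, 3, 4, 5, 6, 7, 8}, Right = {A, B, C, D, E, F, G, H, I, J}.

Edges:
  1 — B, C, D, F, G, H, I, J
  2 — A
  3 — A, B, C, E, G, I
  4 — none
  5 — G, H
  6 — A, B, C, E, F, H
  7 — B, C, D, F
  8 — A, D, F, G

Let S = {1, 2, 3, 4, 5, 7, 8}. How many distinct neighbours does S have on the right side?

10

The union of neighbours of {1, 2, 3, 4, 5, 7, 8} is {A, B, C, D, E, F, G, H, I, J}, which has 10 elements.
Since |N(S)| = 10 ≥ |S| = 7, Hall's condition holds for this subset.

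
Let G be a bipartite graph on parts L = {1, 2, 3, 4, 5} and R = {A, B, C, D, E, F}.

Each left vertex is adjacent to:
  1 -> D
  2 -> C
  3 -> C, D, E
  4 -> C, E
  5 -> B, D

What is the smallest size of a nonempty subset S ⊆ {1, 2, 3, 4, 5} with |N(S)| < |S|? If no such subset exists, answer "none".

4

Take S = {1, 2, 3, 4}. Its neighbourhood is {C, D, E}, so |N(S)| = 3 < |S| = 4.
Every subset of size less than 4 has at least as many neighbours as members, so 4 is the minimum.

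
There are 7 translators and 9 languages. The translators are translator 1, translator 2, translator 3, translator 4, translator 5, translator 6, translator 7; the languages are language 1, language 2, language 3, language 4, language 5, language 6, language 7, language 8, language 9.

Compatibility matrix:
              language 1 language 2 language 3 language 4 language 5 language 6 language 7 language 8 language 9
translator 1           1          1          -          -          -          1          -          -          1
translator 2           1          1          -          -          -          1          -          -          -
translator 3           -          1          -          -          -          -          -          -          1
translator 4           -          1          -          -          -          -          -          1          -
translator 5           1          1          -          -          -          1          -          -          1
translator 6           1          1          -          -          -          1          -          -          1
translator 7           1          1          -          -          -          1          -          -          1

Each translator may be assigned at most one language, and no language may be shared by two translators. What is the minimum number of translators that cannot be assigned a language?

2

For example, pair translator 1→language 1, translator 2→language 6, translator 3→language 2, translator 4→language 8, translator 5→language 9.
The set {translator 1, translator 2, translator 3, translator 5, translator 6, translator 7} has only 4 neighbours ({language 1, language 2, language 6, language 9}), so by Hall's theorem at most 5 of the 7 translators can be matched.
That matches 5 of the 7, leaving 2 unmatched; no matching can do better.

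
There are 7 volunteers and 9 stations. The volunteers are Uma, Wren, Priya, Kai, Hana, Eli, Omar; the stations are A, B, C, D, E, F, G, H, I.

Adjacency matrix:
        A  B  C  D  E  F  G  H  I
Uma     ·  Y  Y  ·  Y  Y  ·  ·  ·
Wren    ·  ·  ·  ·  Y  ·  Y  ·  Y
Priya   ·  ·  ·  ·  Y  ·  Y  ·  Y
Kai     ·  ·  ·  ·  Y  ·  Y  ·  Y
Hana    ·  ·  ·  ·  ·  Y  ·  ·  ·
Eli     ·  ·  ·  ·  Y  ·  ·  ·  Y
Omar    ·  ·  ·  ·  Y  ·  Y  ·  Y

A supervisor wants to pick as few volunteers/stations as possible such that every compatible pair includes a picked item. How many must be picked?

A maximum matching has 5 edges (e.g. Uma–B, Wren–I, Priya–G, Kai–E, Hana–F).
By König's theorem the minimum vertex cover has the same size. One such cover is {Uma, Hana, E, G, I}.

5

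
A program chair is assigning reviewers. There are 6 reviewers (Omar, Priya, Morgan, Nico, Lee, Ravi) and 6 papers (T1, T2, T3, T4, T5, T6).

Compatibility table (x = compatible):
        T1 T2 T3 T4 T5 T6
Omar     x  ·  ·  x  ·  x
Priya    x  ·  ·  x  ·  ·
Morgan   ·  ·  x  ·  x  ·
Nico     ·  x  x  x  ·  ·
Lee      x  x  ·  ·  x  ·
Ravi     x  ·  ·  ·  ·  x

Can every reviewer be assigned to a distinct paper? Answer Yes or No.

Yes

One maximum matching: Omar-T1, Priya-T4, Morgan-T3, Nico-T2, Lee-T5, Ravi-T6.
All 6 reviewers are covered.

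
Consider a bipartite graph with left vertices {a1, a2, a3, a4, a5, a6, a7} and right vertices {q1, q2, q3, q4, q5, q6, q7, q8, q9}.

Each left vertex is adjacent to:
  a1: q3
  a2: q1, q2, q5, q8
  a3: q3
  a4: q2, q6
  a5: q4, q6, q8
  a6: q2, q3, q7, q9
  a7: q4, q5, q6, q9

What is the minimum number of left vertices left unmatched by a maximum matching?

1

For example, pair a1–q3, a2–q5, a4–q2, a5–q8, a6–q7, a7–q6.
The set {a1, a3} has only 1 neighbour ({q3}), so by Hall's theorem at most 6 of the 7 left vertices can be matched.
That matches 6 of the 7, leaving 1 unmatched; no matching can do better.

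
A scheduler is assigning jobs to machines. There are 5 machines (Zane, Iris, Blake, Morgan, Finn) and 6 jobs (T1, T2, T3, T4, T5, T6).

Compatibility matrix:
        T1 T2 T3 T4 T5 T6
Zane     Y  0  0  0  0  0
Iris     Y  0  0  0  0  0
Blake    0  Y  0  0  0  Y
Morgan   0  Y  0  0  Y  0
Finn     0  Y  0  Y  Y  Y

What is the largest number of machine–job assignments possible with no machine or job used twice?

4

A valid assignment of size 4: Zane–T1, Blake–T6, Morgan–T2, Finn–T5.
The set {Zane, Iris} has only 1 neighbour ({T1}), so by Hall's theorem at most 4 of the 5 machines can be matched.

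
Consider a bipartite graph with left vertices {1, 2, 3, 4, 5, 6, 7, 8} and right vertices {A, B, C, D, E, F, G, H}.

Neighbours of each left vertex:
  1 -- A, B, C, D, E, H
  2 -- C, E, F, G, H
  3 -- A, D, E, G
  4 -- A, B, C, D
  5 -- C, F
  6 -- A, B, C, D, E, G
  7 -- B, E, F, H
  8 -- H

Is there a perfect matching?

One maximum matching: 1–A, 2–E, 3–D, 4–C, 5–F, 6–G, 7–B, 8–H.
Every left vertex is matched, so this is a perfect matching.

Yes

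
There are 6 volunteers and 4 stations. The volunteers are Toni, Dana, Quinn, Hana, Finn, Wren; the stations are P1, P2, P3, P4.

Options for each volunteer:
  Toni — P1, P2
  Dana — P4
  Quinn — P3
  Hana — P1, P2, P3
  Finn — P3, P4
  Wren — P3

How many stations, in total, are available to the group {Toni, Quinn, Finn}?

The union of neighbours of {Toni, Quinn, Finn} is {P1, P2, P3, P4}, which has 4 elements.
Since |N(S)| = 4 ≥ |S| = 3, Hall's condition holds for this subset.

4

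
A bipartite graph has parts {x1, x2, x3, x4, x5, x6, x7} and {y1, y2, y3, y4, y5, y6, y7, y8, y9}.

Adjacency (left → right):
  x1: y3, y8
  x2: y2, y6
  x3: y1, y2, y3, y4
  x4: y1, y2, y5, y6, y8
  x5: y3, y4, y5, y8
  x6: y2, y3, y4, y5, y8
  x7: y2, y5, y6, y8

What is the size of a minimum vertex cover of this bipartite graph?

7

{x1, x2, x3, x4, x5, x6, x7} is a vertex cover of size 7: every edge has an endpoint in this set.
No smaller cover exists because x1–y3, x2–y6, x3–y1, x4–y5, x5–y4, x6–y2, x7–y8 is a matching of size 7, and a cover must include an endpoint of each of these disjoint edges (König's theorem).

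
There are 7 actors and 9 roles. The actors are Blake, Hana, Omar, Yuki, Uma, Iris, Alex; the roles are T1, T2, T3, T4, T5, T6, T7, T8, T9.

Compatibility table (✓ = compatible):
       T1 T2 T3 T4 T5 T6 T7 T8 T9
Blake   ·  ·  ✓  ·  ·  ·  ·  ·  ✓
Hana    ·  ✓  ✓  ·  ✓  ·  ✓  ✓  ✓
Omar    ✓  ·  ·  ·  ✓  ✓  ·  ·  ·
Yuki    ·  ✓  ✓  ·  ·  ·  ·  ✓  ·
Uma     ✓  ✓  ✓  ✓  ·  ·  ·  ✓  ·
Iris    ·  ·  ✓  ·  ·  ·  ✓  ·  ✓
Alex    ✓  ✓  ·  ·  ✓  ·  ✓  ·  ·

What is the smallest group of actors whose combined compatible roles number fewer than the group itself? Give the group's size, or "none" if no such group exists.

none

A matching saturating every actor exists, for instance Blake→T3, Hana→T5, Omar→T6, Yuki→T8, Uma→T4, Iris→T9, Alex→T7.
By Hall's marriage theorem, this means |N(S)| ≥ |S| for every subset S, so no violating subset exists.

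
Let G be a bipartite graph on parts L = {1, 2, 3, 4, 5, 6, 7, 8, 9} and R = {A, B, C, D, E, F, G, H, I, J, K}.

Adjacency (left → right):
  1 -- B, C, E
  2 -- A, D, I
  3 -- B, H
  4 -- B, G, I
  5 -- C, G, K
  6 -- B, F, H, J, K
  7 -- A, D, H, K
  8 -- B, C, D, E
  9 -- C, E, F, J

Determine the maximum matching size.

9

For example, pair 1-B, 2-D, 3-H, 4-I, 5-G, 6-J, 7-K, 8-C, 9-E.
All 9 left vertices are matched, so no larger matching exists.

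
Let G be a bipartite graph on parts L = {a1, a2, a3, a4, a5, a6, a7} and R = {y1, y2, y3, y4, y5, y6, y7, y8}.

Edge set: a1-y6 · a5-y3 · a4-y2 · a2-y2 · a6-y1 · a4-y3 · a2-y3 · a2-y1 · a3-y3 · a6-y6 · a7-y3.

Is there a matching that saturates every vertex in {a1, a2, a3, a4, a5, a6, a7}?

The set {a1, a2, a3, a4, a5, a6, a7} has only 4 neighbours ({y1, y2, y3, y6}), so by Hall's theorem at most 4 of the 7 left vertices can be matched.
Hence no matching covers every left vertex.

No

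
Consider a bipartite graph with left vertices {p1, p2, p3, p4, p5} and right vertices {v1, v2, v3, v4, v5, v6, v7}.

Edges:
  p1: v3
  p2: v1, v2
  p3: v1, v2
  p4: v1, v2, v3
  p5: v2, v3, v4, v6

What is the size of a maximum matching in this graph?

4

One maximum matching: p1–v3, p2–v1, p3–v2, p5–v6.
The set {p1, p2, p3, p4} has only 3 neighbours ({v1, v2, v3}), so by Hall's theorem at most 4 of the 5 left vertices can be matched.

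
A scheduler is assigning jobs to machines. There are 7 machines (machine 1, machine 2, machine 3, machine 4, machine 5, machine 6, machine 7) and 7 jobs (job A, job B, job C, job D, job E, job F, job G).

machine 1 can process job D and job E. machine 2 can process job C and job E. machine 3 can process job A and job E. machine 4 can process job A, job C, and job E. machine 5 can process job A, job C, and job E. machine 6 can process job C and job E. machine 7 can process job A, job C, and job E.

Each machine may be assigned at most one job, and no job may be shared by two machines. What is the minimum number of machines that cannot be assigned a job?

One maximum matching: machine 1-job D, machine 2-job C, machine 3-job E, machine 4-job A.
The set {machine 2, machine 3, machine 4, machine 5, machine 6, machine 7} has only 3 neighbours ({job A, job C, job E}), so by Hall's theorem at most 4 of the 7 machines can be matched.
That matches 4 of the 7, leaving 3 unmatched; no matching can do better.

3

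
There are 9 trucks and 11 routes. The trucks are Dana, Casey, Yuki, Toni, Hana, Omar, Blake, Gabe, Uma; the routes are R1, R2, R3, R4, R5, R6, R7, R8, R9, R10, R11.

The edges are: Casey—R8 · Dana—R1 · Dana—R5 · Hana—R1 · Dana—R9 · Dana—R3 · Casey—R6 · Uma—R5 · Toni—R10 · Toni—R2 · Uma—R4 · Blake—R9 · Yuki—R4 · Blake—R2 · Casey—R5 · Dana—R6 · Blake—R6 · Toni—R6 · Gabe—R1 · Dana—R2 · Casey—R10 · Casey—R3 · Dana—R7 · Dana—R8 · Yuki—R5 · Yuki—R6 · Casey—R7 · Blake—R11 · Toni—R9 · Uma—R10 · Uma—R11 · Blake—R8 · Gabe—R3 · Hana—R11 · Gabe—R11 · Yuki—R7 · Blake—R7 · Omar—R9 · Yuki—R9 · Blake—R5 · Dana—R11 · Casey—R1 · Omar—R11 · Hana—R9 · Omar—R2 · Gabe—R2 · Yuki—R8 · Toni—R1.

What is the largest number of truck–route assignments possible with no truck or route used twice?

One maximum matching: Dana→R9, Casey→R10, Yuki→R4, Toni→R2, Hana→R1, Omar→R11, Blake→R6, Gabe→R3, Uma→R5.
This saturates every truck, so 9 is the maximum.

9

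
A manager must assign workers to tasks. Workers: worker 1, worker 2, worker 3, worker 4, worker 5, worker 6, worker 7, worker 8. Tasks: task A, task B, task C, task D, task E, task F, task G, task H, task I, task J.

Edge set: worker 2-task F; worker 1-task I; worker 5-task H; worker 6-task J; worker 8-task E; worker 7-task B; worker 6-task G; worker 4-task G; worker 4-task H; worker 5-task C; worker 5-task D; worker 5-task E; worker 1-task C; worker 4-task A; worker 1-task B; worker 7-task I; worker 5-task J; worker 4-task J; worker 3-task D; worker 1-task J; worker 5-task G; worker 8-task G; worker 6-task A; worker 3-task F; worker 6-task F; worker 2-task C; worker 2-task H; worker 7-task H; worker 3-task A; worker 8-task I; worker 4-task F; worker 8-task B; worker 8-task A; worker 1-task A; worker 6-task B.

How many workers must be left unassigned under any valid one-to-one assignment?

For example, pair worker 1→task I, worker 2→task H, worker 3→task D, worker 4→task G, worker 5→task C, worker 6→task F, worker 7→task B, worker 8→task A.
This saturates every worker, so 8 is the maximum.
That matches 8 of the 8, leaving 0 unmatched; no matching can do better.

0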